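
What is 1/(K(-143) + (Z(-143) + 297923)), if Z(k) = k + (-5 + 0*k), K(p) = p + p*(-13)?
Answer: 1/299491 ≈ 3.3390e-6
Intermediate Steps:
K(p) = -12*p (K(p) = p - 13*p = -12*p)
Z(k) = -5 + k (Z(k) = k + (-5 + 0) = k - 5 = -5 + k)
1/(K(-143) + (Z(-143) + 297923)) = 1/(-12*(-143) + ((-5 - 143) + 297923)) = 1/(1716 + (-148 + 297923)) = 1/(1716 + 297775) = 1/299491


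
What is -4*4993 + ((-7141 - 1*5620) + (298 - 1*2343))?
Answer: -34778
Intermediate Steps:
-4*4993 + ((-7141 - 1*5620) + (298 - 1*2343)) = -19972 + ((-7141 - 5620) + (298 - 2343)) = -19972 + (-12761 - 2045) = -19972 - 14806 = -34778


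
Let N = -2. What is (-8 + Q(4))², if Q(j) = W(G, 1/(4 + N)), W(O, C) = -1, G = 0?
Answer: 81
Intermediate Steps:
Q(j) = -1
(-8 + Q(4))² = (-8 - 1)² = (-9)² = 81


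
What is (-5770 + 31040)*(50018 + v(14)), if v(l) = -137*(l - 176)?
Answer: 1824797240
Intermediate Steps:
v(l) = 24112 - 137*l (v(l) = -137*(-176 + l) = 24112 - 137*l)
(-5770 + 31040)*(50018 + v(14)) = (-5770 + 31040)*(50018 + (24112 - 137*14)) = 25270*(50018 + (24112 - 1918)) = 25270*(50018 + 22194) = 25270*72212 = 1824797240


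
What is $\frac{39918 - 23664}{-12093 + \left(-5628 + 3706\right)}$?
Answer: $- \frac{16254}{14015} \approx -1.1598$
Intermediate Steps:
$\frac{39918 - 23664}{-12093 + \left(-5628 + 3706\right)} = \frac{16254}{-12093 - 1922} = \frac{16254}{-14015} = 16254 \left(- \frac{1}{14015}\right) = - \frac{16254}{14015}$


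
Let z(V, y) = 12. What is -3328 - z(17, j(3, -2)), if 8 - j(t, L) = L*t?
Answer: -3340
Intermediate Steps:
j(t, L) = 8 - L*t
-3328 - z(17, j(3, -2)) = -3328 - 1*12 = -3328 - 12 = -3340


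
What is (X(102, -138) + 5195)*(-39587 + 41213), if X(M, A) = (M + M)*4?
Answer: 9773886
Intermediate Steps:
X(M, A) = 8*M (X(M, A) = (2*M)*4 = 8*M)
(X(102, -138) + 5195)*(-39587 + 41213) = (8*102 + 5195)*(-39587 + 41213) = (816 + 5195)*1626 = 6011*1626 = 9773886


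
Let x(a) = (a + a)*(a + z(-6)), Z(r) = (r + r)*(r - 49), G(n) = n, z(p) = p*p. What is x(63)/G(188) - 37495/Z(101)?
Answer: 30994459/493688 ≈ 62.781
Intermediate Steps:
z(p) = p**2
Z(r) = 2*r*(-49 + r) (Z(r) = (2*r)*(-49 + r) = 2*r*(-49 + r))
x(a) = 2*a*(36 + a) (x(a) = (a + a)*(a + (-6)**2) = (2*a)*(a + 36) = (2*a)*(36 + a) = 2*a*(36 + a))
x(63)/G(188) - 37495/Z(101) = (2*63*(36 + 63))/188 - 37495*1/(202*(-49 + 101)) = (2*63*99)*(1/188) - 37495/(2*101*52) = 12474*(1/188) - 37495/10504 = 6237/94 - 37495*1/10504 = 6237/94 - 37495/10504 = 30994459/493688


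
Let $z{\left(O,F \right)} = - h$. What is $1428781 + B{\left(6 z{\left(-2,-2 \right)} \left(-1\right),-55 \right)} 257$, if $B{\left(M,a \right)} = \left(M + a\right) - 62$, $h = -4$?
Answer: $1392544$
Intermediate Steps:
$z{\left(O,F \right)} = 4$ ($z{\left(O,F \right)} = \left(-1\right) \left(-4\right) = 4$)
$B{\left(M,a \right)} = -62 + M + a$
$1428781 + B{\left(6 z{\left(-2,-2 \right)} \left(-1\right),-55 \right)} 257 = 1428781 + \left(-62 + 6 \cdot 4 \left(-1\right) - 55\right) 257 = 1428781 + \left(-62 + 24 \left(-1\right) - 55\right) 257 = 1428781 + \left(-62 - 24 - 55\right) 257 = 1428781 - 36237 = 1392544$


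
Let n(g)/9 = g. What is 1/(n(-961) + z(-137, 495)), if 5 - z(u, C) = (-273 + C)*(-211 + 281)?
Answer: -1/24184 ≈ -4.1350e-5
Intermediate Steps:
z(u, C) = 19115 - 70*C (z(u, C) = 5 - (-273 + C)*(-211 + 281) = 5 - (-273 + C)*70 = 5 - (-19110 + 70*C) = 5 + (19110 - 70*C) = 19115 - 70*C)
n(g) = 9*g
1/(n(-961) + z(-137, 495)) = 1/(9*(-961) + (19115 - 70*495)) = 1/(-8649 + (19115 - 34650)) = 1/(-8649 - 15535) = 1/(-24184) = -1/24184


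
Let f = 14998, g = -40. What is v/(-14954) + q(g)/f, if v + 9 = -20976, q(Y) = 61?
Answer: 78911306/56070023 ≈ 1.4074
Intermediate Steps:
v = -20985 (v = -9 - 20976 = -20985)
v/(-14954) + q(g)/f = -20985/(-14954) + 61/14998 = -20985*(-1/14954) + 61*(1/14998) = 20985/14954 + 61/14998 = 78911306/56070023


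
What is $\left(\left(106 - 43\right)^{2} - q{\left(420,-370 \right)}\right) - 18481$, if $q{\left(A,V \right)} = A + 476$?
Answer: $-15408$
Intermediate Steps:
$q{\left(A,V \right)} = 476 + A$
$\left(\left(106 - 43\right)^{2} - q{\left(420,-370 \right)}\right) - 18481 = \left(\left(106 - 43\right)^{2} - \left(476 + 420\right)\right) - 18481 = \left(63^{2} - 896\right) - 18481 = \left(3969 - 896\right) - 18481 = 3073 - 18481 = -15408$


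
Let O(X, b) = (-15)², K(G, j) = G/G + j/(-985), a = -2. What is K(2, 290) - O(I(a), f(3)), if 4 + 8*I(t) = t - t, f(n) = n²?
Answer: -44186/197 ≈ -224.29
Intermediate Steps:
K(G, j) = 1 - j/985 (K(G, j) = 1 + j*(-1/985) = 1 - j/985)
I(t) = -½ (I(t) = -½ + (t - t)/8 = -½ + (⅛)*0 = -½ + 0 = -½)
O(X, b) = 225
K(2, 290) - O(I(a), f(3)) = (1 - 1/985*290) - 1*225 = (1 - 58/197) - 225 = 139/197 - 225 = -44186/197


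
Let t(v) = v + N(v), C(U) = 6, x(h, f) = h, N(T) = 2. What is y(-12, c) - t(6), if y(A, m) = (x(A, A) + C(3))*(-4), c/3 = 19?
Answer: 16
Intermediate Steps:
c = 57 (c = 3*19 = 57)
t(v) = 2 + v (t(v) = v + 2 = 2 + v)
y(A, m) = -24 - 4*A (y(A, m) = (A + 6)*(-4) = (6 + A)*(-4) = -24 - 4*A)
y(-12, c) - t(6) = (-24 - 4*(-12)) - (2 + 6) = (-24 + 48) - 1*8 = 24 - 8 = 16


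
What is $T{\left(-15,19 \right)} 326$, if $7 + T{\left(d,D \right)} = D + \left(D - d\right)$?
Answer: $14996$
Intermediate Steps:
$T{\left(d,D \right)} = -7 - d + 2 D$ ($T{\left(d,D \right)} = -7 + \left(D + \left(D - d\right)\right) = -7 + \left(- d + 2 D\right) = -7 - d + 2 D$)
$T{\left(-15,19 \right)} 326 = \left(-7 - -15 + 2 \cdot 19\right) 326 = \left(-7 + 15 + 38\right) 326 = 46 \cdot 326 = 14996$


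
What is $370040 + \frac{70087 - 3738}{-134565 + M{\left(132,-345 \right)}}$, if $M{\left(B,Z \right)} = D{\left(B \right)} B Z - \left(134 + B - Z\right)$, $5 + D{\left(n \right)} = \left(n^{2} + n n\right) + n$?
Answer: $\frac{589435485920691}{1592896676} \approx 3.7004 \cdot 10^{5}$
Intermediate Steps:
$D{\left(n \right)} = -5 + n + 2 n^{2}$ ($D{\left(n \right)} = -5 + \left(\left(n^{2} + n n\right) + n\right) = -5 + \left(\left(n^{2} + n^{2}\right) + n\right) = -5 + \left(2 n^{2} + n\right) = -5 + \left(n + 2 n^{2}\right) = -5 + n + 2 n^{2}$)
$M{\left(B,Z \right)} = -134 + Z - B + B Z \left(-5 + B + 2 B^{2}\right)$ ($M{\left(B,Z \right)} = \left(-5 + B + 2 B^{2}\right) B Z - \left(134 + B - Z\right) = B \left(-5 + B + 2 B^{2}\right) Z - \left(134 + B - Z\right) = B Z \left(-5 + B + 2 B^{2}\right) - \left(134 + B - Z\right) = -134 + Z - B + B Z \left(-5 + B + 2 B^{2}\right)$)
$370040 + \frac{70087 - 3738}{-134565 + M{\left(132,-345 \right)}} = 370040 + \frac{70087 - 3738}{-134565 - \left(611 + 45540 \left(-5 + 132 + 2 \cdot 132^{2}\right)\right)} = 370040 + \frac{66349}{-134565 - \left(611 + 45540 \left(-5 + 132 + 2 \cdot 17424\right)\right)} = 370040 + \frac{66349}{-134565 - \left(611 + 45540 \left(-5 + 132 + 34848\right)\right)} = 370040 + \frac{66349}{-134565 - \left(611 + 1592761500\right)} = 370040 + \frac{66349}{-134565 - 1592762111} = 370040 + \frac{66349}{-1592896676} = 370040 + 66349 \left(- \frac{1}{1592896676}\right) = 370040 - \frac{66349}{1592896676} = \frac{589435485920691}{1592896676}$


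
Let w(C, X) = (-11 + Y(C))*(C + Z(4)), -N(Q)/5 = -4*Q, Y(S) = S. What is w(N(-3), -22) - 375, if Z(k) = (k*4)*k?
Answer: -659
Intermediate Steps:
Z(k) = 4*k**2 (Z(k) = (4*k)*k = 4*k**2)
N(Q) = 20*Q (N(Q) = -(-20)*Q = 20*Q)
w(C, X) = (-11 + C)*(64 + C) (w(C, X) = (-11 + C)*(C + 4*4**2) = (-11 + C)*(C + 4*16) = (-11 + C)*(C + 64) = (-11 + C)*(64 + C))
w(N(-3), -22) - 375 = (-704 + (20*(-3))**2 + 53*(20*(-3))) - 375 = (-704 + (-60)**2 + 53*(-60)) - 375 = (-704 + 3600 - 3180) - 375 = -284 - 375 = -659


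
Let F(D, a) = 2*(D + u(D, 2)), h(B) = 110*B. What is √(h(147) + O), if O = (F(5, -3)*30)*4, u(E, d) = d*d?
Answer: √18330 ≈ 135.39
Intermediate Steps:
u(E, d) = d²
F(D, a) = 8 + 2*D (F(D, a) = 2*(D + 2²) = 2*(D + 4) = 2*(4 + D) = 8 + 2*D)
O = 2160 (O = ((8 + 2*5)*30)*4 = ((8 + 10)*30)*4 = (18*30)*4 = 540*4 = 2160)
√(h(147) + O) = √(110*147 + 2160) = √(16170 + 2160) = √18330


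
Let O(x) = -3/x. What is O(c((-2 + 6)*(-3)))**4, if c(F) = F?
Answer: 1/256 ≈ 0.0039063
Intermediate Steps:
O(c((-2 + 6)*(-3)))**4 = (-3*(-1/(3*(-2 + 6))))**4 = (-3/(4*(-3)))**4 = (-3/(-12))**4 = (-3*(-1/12))**4 = (1/4)**4 = 1/256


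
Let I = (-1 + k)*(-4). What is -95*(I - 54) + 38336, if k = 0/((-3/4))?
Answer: 43086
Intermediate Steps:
k = 0 (k = 0/((-3*¼)) = 0/(-¾) = 0*(-4/3) = 0)
I = 4 (I = (-1 + 0)*(-4) = -1*(-4) = 4)
-95*(I - 54) + 38336 = -95*(4 - 54) + 38336 = -95*(-50) + 38336 = 4750 + 38336 = 43086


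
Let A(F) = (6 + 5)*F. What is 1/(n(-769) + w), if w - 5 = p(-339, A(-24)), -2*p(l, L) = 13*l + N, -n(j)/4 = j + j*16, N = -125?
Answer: 1/54563 ≈ 1.8327e-5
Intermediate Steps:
n(j) = -68*j (n(j) = -4*(j + j*16) = -4*(j + 16*j) = -68*j)
A(F) = 11*F
p(l, L) = 125/2 - 13*l/2 (p(l, L) = -(13*l - 125)/2 = -(-125 + 13*l)/2 = 125/2 - 13*l/2)
w = 2271 (w = 5 + (125/2 - 13/2*(-339)) = 5 + (125/2 + 4407/2) = 5 + 2266 = 2271)
1/(n(-769) + w) = 1/(-68*(-769) + 2271) = 1/(52292 + 2271) = 1/54563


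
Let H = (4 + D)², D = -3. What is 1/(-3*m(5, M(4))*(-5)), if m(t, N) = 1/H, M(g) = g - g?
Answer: 1/15 ≈ 0.066667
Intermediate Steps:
M(g) = 0
H = 1 (H = (4 - 3)² = 1² = 1)
m(t, N) = 1 (m(t, N) = 1/1 = 1)
1/(-3*m(5, M(4))*(-5)) = 1/(-3*1*(-5)) = 1/(-3*(-5)) = 1/15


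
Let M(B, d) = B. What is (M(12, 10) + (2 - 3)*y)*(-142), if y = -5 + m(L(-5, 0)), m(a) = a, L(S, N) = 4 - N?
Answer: -1846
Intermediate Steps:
y = -1 (y = -5 + (4 - 1*0) = -5 + (4 + 0) = -5 + 4 = -1)
(M(12, 10) + (2 - 3)*y)*(-142) = (12 + (2 - 3)*(-1))*(-142) = (12 - 1*(-1))*(-142) = (12 + 1)*(-142) = 13*(-142) = -1846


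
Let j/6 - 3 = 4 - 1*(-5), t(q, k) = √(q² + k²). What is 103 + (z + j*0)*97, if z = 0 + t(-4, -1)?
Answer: 103 + 97*√17 ≈ 502.94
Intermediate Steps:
t(q, k) = √(k² + q²)
z = √17 (z = 0 + √((-1)² + (-4)²) = 0 + √(1 + 16) = 0 + √17 = √17 ≈ 4.1231)
j = 72 (j = 18 + 6*(4 - 1*(-5)) = 18 + 6*(4 + 5) = 18 + 6*9 = 18 + 54 = 72)
103 + (z + j*0)*97 = 103 + (√17 + 72*0)*97 = 103 + (√17 + 0)*97 = 103 + √17*97 = 103 + 97*√17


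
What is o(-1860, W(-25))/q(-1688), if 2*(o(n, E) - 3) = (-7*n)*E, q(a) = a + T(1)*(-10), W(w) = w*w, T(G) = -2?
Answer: -1356251/556 ≈ -2439.3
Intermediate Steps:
W(w) = w²
q(a) = 20 + a (q(a) = a - 2*(-10) = a + 20 = 20 + a)
o(n, E) = 3 - 7*E*n/2 (o(n, E) = 3 + ((-7*n)*E)/2 = 3 + (-7*E*n)/2 = 3 - 7*E*n/2)
o(-1860, W(-25))/q(-1688) = (3 - 7/2*(-25)²*(-1860))/(20 - 1688) = (3 - 7/2*625*(-1860))/(-1668) = (3 + 4068750)*(-1/1668) = 4068753*(-1/1668) = -1356251/556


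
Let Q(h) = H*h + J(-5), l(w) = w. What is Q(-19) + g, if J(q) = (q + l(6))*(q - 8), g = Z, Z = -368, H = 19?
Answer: -742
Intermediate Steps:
g = -368
J(q) = (-8 + q)*(6 + q) (J(q) = (q + 6)*(q - 8) = (6 + q)*(-8 + q) = (-8 + q)*(6 + q))
Q(h) = -13 + 19*h (Q(h) = 19*h + (-48 + (-5)² - 2*(-5)) = 19*h + (-48 + 25 + 10) = 19*h - 13 = -13 + 19*h)
Q(-19) + g = (-13 + 19*(-19)) - 368 = (-13 - 361) - 368 = -374 - 368 = -742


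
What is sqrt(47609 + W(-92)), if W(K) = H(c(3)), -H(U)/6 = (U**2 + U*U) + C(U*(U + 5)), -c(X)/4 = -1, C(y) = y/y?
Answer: sqrt(47411) ≈ 217.74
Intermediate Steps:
C(y) = 1
c(X) = 4 (c(X) = -4*(-1) = 4)
H(U) = -6 - 12*U**2 (H(U) = -6*((U**2 + U*U) + 1) = -6*((U**2 + U**2) + 1) = -6*(2*U**2 + 1) = -6*(1 + 2*U**2) = -6 - 12*U**2)
W(K) = -198 (W(K) = -6 - 12*4**2 = -6 - 12*16 = -6 - 192 = -198)
sqrt(47609 + W(-92)) = sqrt(47609 - 198) = sqrt(47411)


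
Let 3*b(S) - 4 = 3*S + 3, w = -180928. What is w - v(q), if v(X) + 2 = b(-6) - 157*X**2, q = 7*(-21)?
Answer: 9635072/3 ≈ 3.2117e+6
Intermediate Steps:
b(S) = 7/3 + S (b(S) = 4/3 + (3*S + 3)/3 = 4/3 + (3 + 3*S)/3 = 4/3 + (1 + S) = 7/3 + S)
q = -147
v(X) = -17/3 - 157*X**2 (v(X) = -2 + ((7/3 - 6) - 157*X**2) = -2 + (-11/3 - 157*X**2) = -17/3 - 157*X**2)
w - v(q) = -180928 - (-17/3 - 157*(-147)**2) = -180928 - (-17/3 - 157*21609) = -180928 - (-17/3 - 3392613) = -180928 - 1*(-10177856/3) = -180928 + 10177856/3 = 9635072/3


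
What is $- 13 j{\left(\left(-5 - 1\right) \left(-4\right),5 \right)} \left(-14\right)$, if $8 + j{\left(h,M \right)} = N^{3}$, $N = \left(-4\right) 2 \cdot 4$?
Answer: $-5965232$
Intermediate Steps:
$N = -32$ ($N = \left(-8\right) 4 = -32$)
$j{\left(h,M \right)} = -32776$ ($j{\left(h,M \right)} = -8 + \left(-32\right)^{3} = -8 - 32768 = -32776$)
$- 13 j{\left(\left(-5 - 1\right) \left(-4\right),5 \right)} \left(-14\right) = \left(-13\right) \left(-32776\right) \left(-14\right) = 426088 \left(-14\right) = -5965232$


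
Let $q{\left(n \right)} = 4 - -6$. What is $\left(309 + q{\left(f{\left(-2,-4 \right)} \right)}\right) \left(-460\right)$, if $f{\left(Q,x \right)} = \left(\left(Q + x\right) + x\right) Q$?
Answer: $-146740$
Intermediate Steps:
$f{\left(Q,x \right)} = Q \left(Q + 2 x\right)$ ($f{\left(Q,x \right)} = \left(Q + 2 x\right) Q = Q \left(Q + 2 x\right)$)
$q{\left(n \right)} = 10$ ($q{\left(n \right)} = 4 + 6 = 10$)
$\left(309 + q{\left(f{\left(-2,-4 \right)} \right)}\right) \left(-460\right) = \left(309 + 10\right) \left(-460\right) = 319 \left(-460\right) = -146740$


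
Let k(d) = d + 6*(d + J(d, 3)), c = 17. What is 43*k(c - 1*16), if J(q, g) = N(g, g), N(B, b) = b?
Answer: 1075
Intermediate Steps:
J(q, g) = g
k(d) = 18 + 7*d (k(d) = d + 6*(d + 3) = d + 6*(3 + d) = d + (18 + 6*d) = 18 + 7*d)
43*k(c - 1*16) = 43*(18 + 7*(17 - 1*16)) = 43*(18 + 7*(17 - 16)) = 43*(18 + 7*1) = 43*(18 + 7) = 43*25 = 1075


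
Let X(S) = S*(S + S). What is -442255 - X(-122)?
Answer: -472023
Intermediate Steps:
X(S) = 2*S**2 (X(S) = S*(2*S) = 2*S**2)
-442255 - X(-122) = -442255 - 2*(-122)**2 = -442255 - 2*14884 = -442255 - 1*29768 = -442255 - 29768 = -472023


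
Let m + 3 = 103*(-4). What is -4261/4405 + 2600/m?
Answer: -2644263/365615 ≈ -7.2324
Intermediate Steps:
m = -415 (m = -3 + 103*(-4) = -3 - 412 = -415)
-4261/4405 + 2600/m = -4261/4405 + 2600/(-415) = -4261*1/4405 + 2600*(-1/415) = -4261/4405 - 520/83 = -2644263/365615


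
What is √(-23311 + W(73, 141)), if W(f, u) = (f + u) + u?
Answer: 2*I*√5739 ≈ 151.51*I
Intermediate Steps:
W(f, u) = f + 2*u
√(-23311 + W(73, 141)) = √(-23311 + (73 + 2*141)) = √(-23311 + (73 + 282)) = √(-23311 + 355) = √(-22956) = 2*I*√5739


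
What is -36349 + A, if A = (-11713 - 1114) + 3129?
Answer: -46047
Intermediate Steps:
A = -9698 (A = -12827 + 3129 = -9698)
-36349 + A = -36349 - 9698 = -46047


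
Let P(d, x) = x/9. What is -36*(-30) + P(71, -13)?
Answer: 9707/9 ≈ 1078.6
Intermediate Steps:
P(d, x) = x/9 (P(d, x) = x*(⅑) = x/9)
-36*(-30) + P(71, -13) = -36*(-30) + (⅑)*(-13) = 1080 - 13/9 = 9707/9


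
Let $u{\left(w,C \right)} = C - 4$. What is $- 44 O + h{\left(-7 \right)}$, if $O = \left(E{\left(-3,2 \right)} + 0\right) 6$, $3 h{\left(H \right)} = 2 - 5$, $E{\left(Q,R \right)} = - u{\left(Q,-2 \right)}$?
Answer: $-1585$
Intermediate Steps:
$u{\left(w,C \right)} = -4 + C$
$E{\left(Q,R \right)} = 6$ ($E{\left(Q,R \right)} = - (-4 - 2) = \left(-1\right) \left(-6\right) = 6$)
$h{\left(H \right)} = -1$ ($h{\left(H \right)} = \frac{2 - 5}{3} = \frac{1}{3} \left(-3\right) = -1$)
$O = 36$ ($O = \left(6 + 0\right) 6 = 6 \cdot 6 = 36$)
$- 44 O + h{\left(-7 \right)} = \left(-44\right) 36 - 1 = -1584 - 1 = -1585$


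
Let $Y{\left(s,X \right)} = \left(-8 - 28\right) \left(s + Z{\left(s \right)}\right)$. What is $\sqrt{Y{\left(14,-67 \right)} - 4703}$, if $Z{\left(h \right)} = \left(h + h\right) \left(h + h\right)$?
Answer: $i \sqrt{33431} \approx 182.84 i$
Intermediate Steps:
$Z{\left(h \right)} = 4 h^{2}$ ($Z{\left(h \right)} = 2 h 2 h = 4 h^{2}$)
$Y{\left(s,X \right)} = - 144 s^{2} - 36 s$ ($Y{\left(s,X \right)} = \left(-8 - 28\right) \left(s + 4 s^{2}\right) = - 36 \left(s + 4 s^{2}\right) = - 144 s^{2} - 36 s$)
$\sqrt{Y{\left(14,-67 \right)} - 4703} = \sqrt{36 \cdot 14 \left(-1 - 56\right) - 4703} = \sqrt{36 \cdot 14 \left(-57\right) - 4703} = \sqrt{-28728 - 4703} = \sqrt{-33431} = i \sqrt{33431}$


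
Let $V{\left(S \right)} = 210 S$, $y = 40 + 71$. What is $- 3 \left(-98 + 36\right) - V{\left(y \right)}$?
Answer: $-23124$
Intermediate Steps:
$y = 111$
$- 3 \left(-98 + 36\right) - V{\left(y \right)} = - 3 \left(-98 + 36\right) - 210 \cdot 111 = \left(-3\right) \left(-62\right) - 23310 = 186 - 23310 = -23124$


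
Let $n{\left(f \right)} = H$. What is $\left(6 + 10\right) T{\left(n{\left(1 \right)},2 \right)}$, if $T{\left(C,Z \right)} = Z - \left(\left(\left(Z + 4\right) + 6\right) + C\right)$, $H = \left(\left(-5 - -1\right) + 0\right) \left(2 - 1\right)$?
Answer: $-96$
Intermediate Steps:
$H = -4$ ($H = \left(\left(-5 + 1\right) + 0\right) 1 = \left(-4 + 0\right) 1 = \left(-4\right) 1 = -4$)
$n{\left(f \right)} = -4$
$T{\left(C,Z \right)} = -10 - C$ ($T{\left(C,Z \right)} = Z - \left(\left(\left(4 + Z\right) + 6\right) + C\right) = Z - \left(\left(10 + Z\right) + C\right) = Z - \left(10 + C + Z\right) = -10 - C$)
$\left(6 + 10\right) T{\left(n{\left(1 \right)},2 \right)} = \left(6 + 10\right) \left(-10 - -4\right) = 16 \left(-10 + 4\right) = 16 \left(-6\right) = -96$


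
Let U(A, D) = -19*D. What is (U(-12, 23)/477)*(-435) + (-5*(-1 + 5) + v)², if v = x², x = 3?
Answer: 82604/159 ≈ 519.52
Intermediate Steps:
v = 9 (v = 3² = 9)
(U(-12, 23)/477)*(-435) + (-5*(-1 + 5) + v)² = (-19*23/477)*(-435) + (-5*(-1 + 5) + 9)² = -437*1/477*(-435) + (-5*4 + 9)² = -437/477*(-435) + (-20 + 9)² = 63365/159 + (-11)² = 63365/159 + 121 = 82604/159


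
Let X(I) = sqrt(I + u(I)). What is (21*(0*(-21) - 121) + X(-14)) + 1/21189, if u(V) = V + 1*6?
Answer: -53841248/21189 + I*sqrt(22) ≈ -2541.0 + 4.6904*I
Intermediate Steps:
u(V) = 6 + V (u(V) = V + 6 = 6 + V)
X(I) = sqrt(6 + 2*I) (X(I) = sqrt(I + (6 + I)) = sqrt(6 + 2*I))
(21*(0*(-21) - 121) + X(-14)) + 1/21189 = (21*(0*(-21) - 121) + sqrt(6 + 2*(-14))) + 1/21189 = (21*(0 - 121) + sqrt(6 - 28)) + 1/21189 = (21*(-121) + sqrt(-22)) + 1/21189 = (-2541 + I*sqrt(22)) + 1/21189 = -53841248/21189 + I*sqrt(22)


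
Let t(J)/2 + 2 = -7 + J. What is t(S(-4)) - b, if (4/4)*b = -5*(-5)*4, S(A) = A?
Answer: -126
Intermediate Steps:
b = 100 (b = -5*(-5)*4 = 25*4 = 100)
t(J) = -18 + 2*J (t(J) = -4 + 2*(-7 + J) = -4 + (-14 + 2*J) = -18 + 2*J)
t(S(-4)) - b = (-18 + 2*(-4)) - 1*100 = (-18 - 8) - 100 = -26 - 100 = -126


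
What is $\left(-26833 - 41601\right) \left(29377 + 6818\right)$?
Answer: $-2476968630$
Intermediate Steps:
$\left(-26833 - 41601\right) \left(29377 + 6818\right) = \left(-68434\right) 36195 = -2476968630$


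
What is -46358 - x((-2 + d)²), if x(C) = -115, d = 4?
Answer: -46243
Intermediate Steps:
-46358 - x((-2 + d)²) = -46358 - 1*(-115) = -46358 + 115 = -46243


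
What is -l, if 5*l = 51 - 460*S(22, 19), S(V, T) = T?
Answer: 8689/5 ≈ 1737.8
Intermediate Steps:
l = -8689/5 (l = (51 - 460*19)/5 = (51 - 8740)/5 = (1/5)*(-8689) = -8689/5 ≈ -1737.8)
-l = -1*(-8689/5) = 8689/5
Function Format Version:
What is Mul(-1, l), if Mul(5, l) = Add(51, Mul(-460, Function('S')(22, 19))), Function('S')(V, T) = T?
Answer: Rational(8689, 5) ≈ 1737.8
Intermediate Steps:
l = Rational(-8689, 5) (l = Mul(Rational(1, 5), Add(51, Mul(-460, 19))) = Mul(Rational(1, 5), Add(51, -8740)) = Mul(Rational(1, 5), -8689) = Rational(-8689, 5) ≈ -1737.8)
Mul(-1, l) = Mul(-1, Rational(-8689, 5)) = Rational(8689, 5)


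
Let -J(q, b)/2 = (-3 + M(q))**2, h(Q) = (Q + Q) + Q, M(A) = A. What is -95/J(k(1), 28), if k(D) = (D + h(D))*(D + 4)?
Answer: 95/578 ≈ 0.16436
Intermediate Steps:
h(Q) = 3*Q (h(Q) = 2*Q + Q = 3*Q)
k(D) = 4*D*(4 + D) (k(D) = (D + 3*D)*(D + 4) = (4*D)*(4 + D) = 4*D*(4 + D))
J(q, b) = -2*(-3 + q)**2
-95/J(k(1), 28) = -95*(-1/(2*(-3 + 4*1*(4 + 1))**2)) = -95*(-1/(2*(-3 + 4*1*5)**2)) = -95*(-1/(2*(-3 + 20)**2)) = -95/((-2*17**2)) = -95/((-2*289)) = -95/(-578) = -95*(-1/578) = 95/578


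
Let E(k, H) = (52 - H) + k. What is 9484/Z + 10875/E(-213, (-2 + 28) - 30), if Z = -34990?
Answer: -191002619/2746715 ≈ -69.539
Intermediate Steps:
E(k, H) = 52 + k - H
9484/Z + 10875/E(-213, (-2 + 28) - 30) = 9484/(-34990) + 10875/(52 - 213 - ((-2 + 28) - 30)) = 9484*(-1/34990) + 10875/(52 - 213 - (26 - 30)) = -4742/17495 + 10875/(52 - 213 - 1*(-4)) = -4742/17495 + 10875/(52 - 213 + 4) = -4742/17495 + 10875/(-157) = -4742/17495 + 10875*(-1/157) = -4742/17495 - 10875/157 = -191002619/2746715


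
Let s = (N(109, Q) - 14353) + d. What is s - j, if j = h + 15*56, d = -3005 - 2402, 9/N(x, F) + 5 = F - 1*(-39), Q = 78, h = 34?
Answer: -2310999/112 ≈ -20634.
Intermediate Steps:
N(x, F) = 9/(34 + F) (N(x, F) = 9/(-5 + (F - 1*(-39))) = 9/(-5 + (F + 39)) = 9/(-5 + (39 + F)) = 9/(34 + F))
d = -5407
s = -2213111/112 (s = (9/(34 + 78) - 14353) - 5407 = (9/112 - 14353) - 5407 = -1607527/112 - 5407 = -2213111/112 ≈ -19760.)
j = 874 (j = 34 + 15*56 = 34 + 840 = 874)
s - j = -2213111/112 - 1*874 = -2213111/112 - 874 = -2310999/112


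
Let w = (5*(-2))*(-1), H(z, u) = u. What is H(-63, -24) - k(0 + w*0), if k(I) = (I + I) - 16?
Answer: -8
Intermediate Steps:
w = 10 (w = -10*(-1) = 10)
k(I) = -16 + 2*I (k(I) = 2*I - 16 = -16 + 2*I)
H(-63, -24) - k(0 + w*0) = -24 - (-16 + 2*(0 + 10*0)) = -24 - (-16 + 2*(0 + 0)) = -24 - (-16 + 2*0) = -24 - (-16 + 0) = -24 - 1*(-16) = -24 + 16 = -8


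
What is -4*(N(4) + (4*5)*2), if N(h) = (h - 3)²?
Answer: -164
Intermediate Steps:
N(h) = (-3 + h)²
-4*(N(4) + (4*5)*2) = -4*((-3 + 4)² + (4*5)*2) = -4*(1² + 20*2) = -4*(1 + 40) = -4*41 = -164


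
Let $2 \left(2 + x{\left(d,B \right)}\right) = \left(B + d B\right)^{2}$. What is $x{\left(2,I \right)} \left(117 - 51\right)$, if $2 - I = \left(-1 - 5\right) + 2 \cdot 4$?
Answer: $-132$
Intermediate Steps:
$I = 0$ ($I = 2 - \left(\left(-1 - 5\right) + 2 \cdot 4\right) = 2 - \left(-6 + 8\right) = 2 - 2 = 0$)
$x{\left(d,B \right)} = -2 + \frac{\left(B + B d\right)^{2}}{2}$ ($x{\left(d,B \right)} = -2 + \frac{\left(B + d B\right)^{2}}{2} = -2 + \frac{\left(B + B d\right)^{2}}{2}$)
$x{\left(2,I \right)} \left(117 - 51\right) = \left(-2 + \frac{0^{2} \left(1 + 2\right)^{2}}{2}\right) \left(117 - 51\right) = \left(-2 + \frac{1}{2} \cdot 0 \cdot 3^{2}\right) 66 = \left(-2 + \frac{1}{2} \cdot 0 \cdot 9\right) 66 = \left(-2 + 0\right) 66 = \left(-2\right) 66 = -132$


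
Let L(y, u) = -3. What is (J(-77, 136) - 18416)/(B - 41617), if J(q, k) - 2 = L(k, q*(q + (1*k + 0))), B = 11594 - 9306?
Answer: 18417/39329 ≈ 0.46828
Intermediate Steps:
B = 2288
J(q, k) = -1 (J(q, k) = 2 - 3 = -1)
(J(-77, 136) - 18416)/(B - 41617) = (-1 - 18416)/(2288 - 41617) = -18417/(-39329) = -18417*(-1/39329) = 18417/39329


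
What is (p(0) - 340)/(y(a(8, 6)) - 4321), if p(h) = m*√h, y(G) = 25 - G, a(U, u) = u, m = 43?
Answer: 170/2151 ≈ 0.079033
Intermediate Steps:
p(h) = 43*√h
(p(0) - 340)/(y(a(8, 6)) - 4321) = (43*√0 - 340)/((25 - 1*6) - 4321) = (43*0 - 340)/((25 - 6) - 4321) = (0 - 340)/(19 - 4321) = -340/(-4302) = -340*(-1/4302) = 170/2151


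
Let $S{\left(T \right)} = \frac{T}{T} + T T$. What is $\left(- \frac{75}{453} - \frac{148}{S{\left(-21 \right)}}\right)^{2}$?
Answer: $\frac{278856601}{1113623641} \approx 0.2504$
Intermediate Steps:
$S{\left(T \right)} = 1 + T^{2}$
$\left(- \frac{75}{453} - \frac{148}{S{\left(-21 \right)}}\right)^{2} = \left(- \frac{75}{453} - \frac{148}{1 + \left(-21\right)^{2}}\right)^{2} = \left(\left(-75\right) \frac{1}{453} - \frac{148}{1 + 441}\right)^{2} = \left(- \frac{25}{151} - \frac{148}{442}\right)^{2} = \left(- \frac{25}{151} - \frac{74}{221}\right)^{2} = \left(- \frac{16699}{33371}\right)^{2} = \frac{278856601}{1113623641}$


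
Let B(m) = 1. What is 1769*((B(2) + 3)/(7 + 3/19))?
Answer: 33611/34 ≈ 988.56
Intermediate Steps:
1769*((B(2) + 3)/(7 + 3/19)) = 1769*((1 + 3)/(7 + 3/19)) = 1769*(4/(7 + 3*(1/19))) = 1769*(4/(7 + 3/19)) = 1769*(4/(136/19)) = 1769*(4*(19/136)) = 1769*(19/34) = 33611/34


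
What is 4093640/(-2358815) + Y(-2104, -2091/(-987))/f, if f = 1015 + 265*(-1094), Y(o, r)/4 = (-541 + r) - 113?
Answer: -77412479853852/44839400750165 ≈ -1.7264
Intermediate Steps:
Y(o, r) = -2616 + 4*r (Y(o, r) = 4*((-541 + r) - 113) = 4*(-654 + r) = -2616 + 4*r)
f = -288895 (f = 1015 - 289910 = -288895)
4093640/(-2358815) + Y(-2104, -2091/(-987))/f = 4093640/(-2358815) + (-2616 + 4*(-2091/(-987)))/(-288895) = 4093640*(-1/2358815) + (-2616 + 4*(-2091*(-1/987)))*(-1/288895) = -818728/471763 + (-2616 + 4*(697/329))*(-1/288895) = -818728/471763 + (-2616 + 2788/329)*(-1/288895) = -818728/471763 - 857876/329*(-1/288895) = -818728/471763 + 857876/95046455 = -77412479853852/44839400750165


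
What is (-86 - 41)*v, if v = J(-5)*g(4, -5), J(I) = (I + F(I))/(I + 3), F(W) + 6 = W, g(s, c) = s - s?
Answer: 0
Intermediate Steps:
g(s, c) = 0
F(W) = -6 + W
J(I) = (-6 + 2*I)/(3 + I) (J(I) = (I + (-6 + I))/(I + 3) = (-6 + 2*I)/(3 + I))
v = 0 (v = (2*(-3 - 5)/(3 - 5))*0 = (2*(-8)/(-2))*0 = (2*(-1/2)*(-8))*0 = 8*0 = 0)
(-86 - 41)*v = (-86 - 41)*0 = -127*0 = 0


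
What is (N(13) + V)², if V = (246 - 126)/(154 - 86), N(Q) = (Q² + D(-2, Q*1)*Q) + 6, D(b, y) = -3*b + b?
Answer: 15124321/289 ≈ 52333.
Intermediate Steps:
D(b, y) = -2*b
N(Q) = 6 + Q² + 4*Q (N(Q) = (Q² + (-2*(-2))*Q) + 6 = (Q² + 4*Q) + 6 = 6 + Q² + 4*Q)
V = 30/17 (V = 120/68 = 120*(1/68) = 30/17 ≈ 1.7647)
(N(13) + V)² = ((6 + 13² + 4*13) + 30/17)² = ((6 + 169 + 52) + 30/17)² = (227 + 30/17)² = (3889/17)² = 15124321/289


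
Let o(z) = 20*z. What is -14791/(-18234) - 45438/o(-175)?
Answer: 110035624/7977375 ≈ 13.793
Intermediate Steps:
-14791/(-18234) - 45438/o(-175) = -14791/(-18234) - 45438/(20*(-175)) = -14791*(-1/18234) - 45438/(-3500) = 14791/18234 - 45438*(-1/3500) = 14791/18234 + 22719/1750 = 110035624/7977375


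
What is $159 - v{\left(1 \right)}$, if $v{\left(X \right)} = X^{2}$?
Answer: $158$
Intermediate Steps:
$159 - v{\left(1 \right)} = 159 - 1^{2} = 159 - 1 = 158$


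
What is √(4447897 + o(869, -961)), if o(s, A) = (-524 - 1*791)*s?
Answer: √3305162 ≈ 1818.0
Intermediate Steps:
o(s, A) = -1315*s (o(s, A) = (-524 - 791)*s = -1315*s)
√(4447897 + o(869, -961)) = √(4447897 - 1315*869) = √(4447897 - 1142735) = √3305162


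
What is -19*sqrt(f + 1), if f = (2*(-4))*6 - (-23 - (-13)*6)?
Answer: -19*I*sqrt(102) ≈ -191.89*I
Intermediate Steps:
f = -103 (f = -8*6 - (-23 - 1*(-78)) = -48 - (-23 + 78) = -48 - 1*55 = -48 - 55 = -103)
-19*sqrt(f + 1) = -19*sqrt(-103 + 1) = -19*I*sqrt(102)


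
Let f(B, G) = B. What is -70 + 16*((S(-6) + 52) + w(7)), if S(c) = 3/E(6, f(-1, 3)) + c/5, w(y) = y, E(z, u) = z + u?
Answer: 4322/5 ≈ 864.40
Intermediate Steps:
E(z, u) = u + z
S(c) = 3/5 + c/5 (S(c) = 3/(-1 + 6) + c/5 = 3/5 + c*(1/5) = 3*(1/5) + c/5 = 3/5 + c/5)
-70 + 16*((S(-6) + 52) + w(7)) = -70 + 16*(((3/5 + (1/5)*(-6)) + 52) + 7) = -70 + 16*(((3/5 - 6/5) + 52) + 7) = -70 + 16*((-3/5 + 52) + 7) = -70 + 16*(257/5 + 7) = -70 + 16*(292/5) = -70 + 4672/5 = 4322/5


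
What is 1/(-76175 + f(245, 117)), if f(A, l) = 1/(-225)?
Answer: -225/17139376 ≈ -1.3128e-5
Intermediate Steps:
f(A, l) = -1/225
1/(-76175 + f(245, 117)) = 1/(-76175 - 1/225) = 1/(-17139376/225) = -225/17139376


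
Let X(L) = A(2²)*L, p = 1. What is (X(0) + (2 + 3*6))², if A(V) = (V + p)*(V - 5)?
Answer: 400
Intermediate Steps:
A(V) = (1 + V)*(-5 + V) (A(V) = (V + 1)*(V - 5) = (1 + V)*(-5 + V))
X(L) = -5*L (X(L) = (-5 + (2²)² - 4*2²)*L = (-5 + 4² - 4*4)*L = (-5 + 16 - 16)*L = -5*L)
(X(0) + (2 + 3*6))² = (-5*0 + (2 + 3*6))² = (0 + (2 + 18))² = (0 + 20)² = 20² = 400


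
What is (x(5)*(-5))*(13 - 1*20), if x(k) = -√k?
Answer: -35*√5 ≈ -78.262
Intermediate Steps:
(x(5)*(-5))*(13 - 1*20) = (-√5*(-5))*(13 - 1*20) = (5*√5)*(13 - 20) = (5*√5)*(-7) = -35*√5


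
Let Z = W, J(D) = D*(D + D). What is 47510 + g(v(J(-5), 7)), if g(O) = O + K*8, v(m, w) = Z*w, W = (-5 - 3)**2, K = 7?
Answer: 48014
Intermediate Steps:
W = 64 (W = (-8)**2 = 64)
J(D) = 2*D**2 (J(D) = D*(2*D) = 2*D**2)
Z = 64
v(m, w) = 64*w
g(O) = 56 + O (g(O) = O + 7*8 = O + 56 = 56 + O)
47510 + g(v(J(-5), 7)) = 47510 + (56 + 64*7) = 47510 + (56 + 448) = 47510 + 504 = 48014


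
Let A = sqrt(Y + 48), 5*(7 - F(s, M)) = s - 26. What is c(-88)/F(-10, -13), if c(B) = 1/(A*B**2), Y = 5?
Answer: 5*sqrt(53)/29140672 ≈ 1.2491e-6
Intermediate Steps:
F(s, M) = 61/5 - s/5 (F(s, M) = 7 - (s - 26)/5 = 7 - (-26 + s)/5 = 7 + (26/5 - s/5) = 61/5 - s/5)
A = sqrt(53) (A = sqrt(5 + 48) = sqrt(53) ≈ 7.2801)
c(B) = sqrt(53)/(53*B**2) (c(B) = 1/(sqrt(53)*B**2) = sqrt(53)/(53*B**2))
c(-88)/F(-10, -13) = ((1/53)*sqrt(53)/(-88)**2)/(61/5 - 1/5*(-10)) = ((1/53)*sqrt(53)*(1/7744))/(61/5 + 2) = (sqrt(53)/410432)/(71/5) = (sqrt(53)/410432)*(5/71) = 5*sqrt(53)/29140672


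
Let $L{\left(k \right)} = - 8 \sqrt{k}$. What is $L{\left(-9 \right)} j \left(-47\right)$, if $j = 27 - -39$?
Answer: $74448 i \approx 74448.0 i$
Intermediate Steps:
$j = 66$ ($j = 27 + 39 = 66$)
$L{\left(-9 \right)} j \left(-47\right) = - 8 \sqrt{-9} \cdot 66 \left(-47\right) = - 8 \cdot 3 i 66 \left(-47\right) = - 24 i 66 \left(-47\right) = - 1584 i \left(-47\right) = 74448 i$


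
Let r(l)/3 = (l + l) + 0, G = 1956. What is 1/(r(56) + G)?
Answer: 1/2292 ≈ 0.00043630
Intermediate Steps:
r(l) = 6*l (r(l) = 3*((l + l) + 0) = 3*(2*l + 0) = 3*(2*l) = 6*l)
1/(r(56) + G) = 1/(6*56 + 1956) = 1/(336 + 1956) = 1/2292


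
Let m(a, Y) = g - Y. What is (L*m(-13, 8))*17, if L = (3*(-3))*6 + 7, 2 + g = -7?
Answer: 13583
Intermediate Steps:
g = -9 (g = -2 - 7 = -9)
m(a, Y) = -9 - Y
L = -47 (L = -9*6 + 7 = -54 + 7 = -47)
(L*m(-13, 8))*17 = -47*(-9 - 1*8)*17 = -47*(-9 - 8)*17 = -47*(-17)*17 = 799*17 = 13583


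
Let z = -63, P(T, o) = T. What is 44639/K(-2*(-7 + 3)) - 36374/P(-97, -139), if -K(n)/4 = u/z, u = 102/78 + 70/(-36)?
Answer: -31905465241/28906 ≈ -1.1038e+6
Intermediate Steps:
u = -149/234 (u = 102*(1/78) + 70*(-1/36) = 17/13 - 35/18 = -149/234 ≈ -0.63675)
K(n) = -298/7371 (K(n) = -(-298)/(117*(-63)) = -(-298)*(-1)/(117*63) = -4*149/14742 = -298/7371)
44639/K(-2*(-7 + 3)) - 36374/P(-97, -139) = 44639/(-298/7371) - 36374/(-97) = 44639*(-7371/298) - 36374*(-1/97) = -329034069/298 + 36374/97 = -31905465241/28906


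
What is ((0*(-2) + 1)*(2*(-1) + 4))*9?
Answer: 18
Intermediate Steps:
((0*(-2) + 1)*(2*(-1) + 4))*9 = ((0 + 1)*(-2 + 4))*9 = (1*2)*9 = 2*9 = 18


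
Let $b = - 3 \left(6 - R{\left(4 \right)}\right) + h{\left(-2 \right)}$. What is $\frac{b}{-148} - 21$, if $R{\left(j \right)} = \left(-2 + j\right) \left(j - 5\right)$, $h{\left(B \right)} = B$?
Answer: $- \frac{1541}{74} \approx -20.824$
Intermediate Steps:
$R{\left(j \right)} = \left(-5 + j\right) \left(-2 + j\right)$ ($R{\left(j \right)} = \left(-2 + j\right) \left(-5 + j\right) = \left(-5 + j\right) \left(-2 + j\right)$)
$b = -26$ ($b = - 3 \left(6 - \left(10 + 4^{2} - 28\right)\right) - 2 = - 3 \left(6 - \left(10 + 16 - 28\right)\right) - 2 = - 3 \left(6 - -2\right) - 2 = - 3 \left(6 + 2\right) - 2 = \left(-3\right) 8 - 2 = -24 - 2 = -26$)
$\frac{b}{-148} - 21 = - \frac{26}{-148} - 21 = \left(-26\right) \left(- \frac{1}{148}\right) - 21 = \frac{13}{74} - 21 = - \frac{1541}{74}$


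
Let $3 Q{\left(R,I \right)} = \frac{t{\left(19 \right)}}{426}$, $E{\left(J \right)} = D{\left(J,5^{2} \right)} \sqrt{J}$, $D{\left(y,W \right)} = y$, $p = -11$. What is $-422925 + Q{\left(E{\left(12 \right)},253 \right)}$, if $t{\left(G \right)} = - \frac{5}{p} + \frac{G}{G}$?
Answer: $- \frac{2972739817}{7029} \approx -4.2293 \cdot 10^{5}$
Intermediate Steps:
$t{\left(G \right)} = \frac{16}{11}$ ($t{\left(G \right)} = - \frac{5}{-11} + \frac{G}{G} = \left(-5\right) \left(- \frac{1}{11}\right) + 1 = \frac{5}{11} + 1 = \frac{16}{11}$)
$E{\left(J \right)} = J^{\frac{3}{2}}$ ($E{\left(J \right)} = J \sqrt{J} = J^{\frac{3}{2}}$)
$Q{\left(R,I \right)} = \frac{8}{7029}$ ($Q{\left(R,I \right)} = \frac{\frac{16}{11} \cdot \frac{1}{426}}{3} = \frac{1}{3} \cdot \frac{8}{2343} = \frac{8}{7029}$)
$-422925 + Q{\left(E{\left(12 \right)},253 \right)} = -422925 + \frac{8}{7029} = - \frac{2972739817}{7029}$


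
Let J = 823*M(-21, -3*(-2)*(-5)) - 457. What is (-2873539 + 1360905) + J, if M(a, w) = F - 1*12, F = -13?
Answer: -1533666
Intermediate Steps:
M(a, w) = -25 (M(a, w) = -13 - 1*12 = -13 - 12 = -25)
J = -21032 (J = 823*(-25) - 457 = -20575 - 457 = -21032)
(-2873539 + 1360905) + J = (-2873539 + 1360905) - 21032 = -1512634 - 21032 = -1533666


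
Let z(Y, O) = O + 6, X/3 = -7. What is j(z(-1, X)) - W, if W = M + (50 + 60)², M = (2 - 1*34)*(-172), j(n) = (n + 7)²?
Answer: -17540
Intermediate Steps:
X = -21 (X = 3*(-7) = -21)
z(Y, O) = 6 + O
j(n) = (7 + n)²
M = 5504 (M = (2 - 34)*(-172) = -32*(-172) = 5504)
W = 17604 (W = 5504 + (50 + 60)² = 5504 + 110² = 5504 + 12100 = 17604)
j(z(-1, X)) - W = (7 + (6 - 21))² - 1*17604 = (7 - 15)² - 17604 = (-8)² - 17604 = 64 - 17604 = -17540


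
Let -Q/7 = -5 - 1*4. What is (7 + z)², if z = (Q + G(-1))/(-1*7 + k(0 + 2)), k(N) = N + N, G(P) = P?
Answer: 1681/9 ≈ 186.78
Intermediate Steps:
k(N) = 2*N
Q = 63 (Q = -7*(-5 - 1*4) = -7*(-5 - 4) = -7*(-9) = 63)
z = -62/3 (z = (63 - 1)/(-1*7 + 2*(0 + 2)) = 62/(-7 + 2*2) = 62/(-7 + 4) = 62/(-3) = 62*(-⅓) = -62/3 ≈ -20.667)
(7 + z)² = (7 - 62/3)² = (-41/3)² = 1681/9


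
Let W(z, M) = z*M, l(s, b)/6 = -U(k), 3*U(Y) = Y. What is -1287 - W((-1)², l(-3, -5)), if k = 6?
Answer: -1275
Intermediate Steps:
U(Y) = Y/3
l(s, b) = -12 (l(s, b) = 6*(-6/3) = 6*(-1*2) = 6*(-2) = -12)
W(z, M) = M*z
-1287 - W((-1)², l(-3, -5)) = -1287 - (-12)*(-1)² = -1287 - (-12) = -1287 - 1*(-12) = -1287 + 12 = -1275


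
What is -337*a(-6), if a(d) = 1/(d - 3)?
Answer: 337/9 ≈ 37.444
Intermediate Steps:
a(d) = 1/(-3 + d)
-337*a(-6) = -337/(-3 - 6) = -337/(-9) = -337*(-⅑) = 337/9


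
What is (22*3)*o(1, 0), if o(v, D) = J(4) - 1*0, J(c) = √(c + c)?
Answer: 132*√2 ≈ 186.68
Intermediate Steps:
J(c) = √2*√c (J(c) = √(2*c) = √2*√c)
o(v, D) = 2*√2 (o(v, D) = √2*√4 - 1*0 = √2*2 + 0 = 2*√2 + 0 = 2*√2)
(22*3)*o(1, 0) = (22*3)*(2*√2) = 66*(2*√2) = 132*√2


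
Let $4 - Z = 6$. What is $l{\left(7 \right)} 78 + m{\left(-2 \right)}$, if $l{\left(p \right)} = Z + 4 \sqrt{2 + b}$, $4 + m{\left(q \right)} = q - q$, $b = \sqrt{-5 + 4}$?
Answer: $-160 + 312 \sqrt{2 + i} \approx 294.07 + 107.19 i$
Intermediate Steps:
$b = i$ ($b = \sqrt{-1} = i \approx 1.0 i$)
$m{\left(q \right)} = -4$ ($m{\left(q \right)} = -4 + \left(q - q\right) = -4 + 0 = -4$)
$Z = -2$ ($Z = 4 - 6 = -2$)
$l{\left(p \right)} = -2 + 4 \sqrt{2 + i}$
$l{\left(7 \right)} 78 + m{\left(-2 \right)} = \left(-2 + 4 \sqrt{2 + i}\right) 78 - 4 = \left(-156 + 312 \sqrt{2 + i}\right) - 4 = -160 + 312 \sqrt{2 + i}$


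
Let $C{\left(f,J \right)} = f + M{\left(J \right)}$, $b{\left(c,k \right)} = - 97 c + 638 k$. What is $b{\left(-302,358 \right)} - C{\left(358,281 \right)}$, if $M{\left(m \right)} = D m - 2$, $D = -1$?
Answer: $257623$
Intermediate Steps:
$M{\left(m \right)} = -2 - m$ ($M{\left(m \right)} = - m - 2 = -2 - m$)
$C{\left(f,J \right)} = -2 + f - J$ ($C{\left(f,J \right)} = f - \left(2 + J\right) = -2 + f - J$)
$b{\left(-302,358 \right)} - C{\left(358,281 \right)} = \left(\left(-97\right) \left(-302\right) + 638 \cdot 358\right) - \left(-2 + 358 - 281\right) = \left(29294 + 228404\right) - \left(-2 + 358 - 281\right) = 257698 - 75 = 257623$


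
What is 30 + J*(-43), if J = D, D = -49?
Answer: 2137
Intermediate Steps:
J = -49
30 + J*(-43) = 30 - 49*(-43) = 30 + 2107 = 2137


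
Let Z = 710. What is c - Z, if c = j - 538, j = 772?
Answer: -476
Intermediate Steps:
c = 234 (c = 772 - 538 = 234)
c - Z = 234 - 1*710 = 234 - 710 = -476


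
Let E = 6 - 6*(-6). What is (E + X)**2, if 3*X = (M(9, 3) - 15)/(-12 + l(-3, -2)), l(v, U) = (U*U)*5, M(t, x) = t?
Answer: 27889/16 ≈ 1743.1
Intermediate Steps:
l(v, U) = 5*U**2 (l(v, U) = U**2*5 = 5*U**2)
X = -1/4 (X = ((9 - 15)/(-12 + 5*(-2)**2))/3 = (-6/(-12 + 5*4))/3 = (-6/(-12 + 20))/3 = (-6/8)/3 = (-6*1/8)/3 = (1/3)*(-3/4) = -1/4 ≈ -0.25000)
E = 42 (E = 6 + 36 = 42)
(E + X)**2 = (42 - 1/4)**2 = (167/4)**2 = 27889/16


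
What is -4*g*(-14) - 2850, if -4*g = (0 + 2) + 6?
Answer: -2962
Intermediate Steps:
g = -2 (g = -((0 + 2) + 6)/4 = -(2 + 6)/4 = -¼*8 = -2)
-4*g*(-14) - 2850 = -4*(-2)*(-14) - 2850 = 8*(-14) - 2850 = -112 - 2850 = -2962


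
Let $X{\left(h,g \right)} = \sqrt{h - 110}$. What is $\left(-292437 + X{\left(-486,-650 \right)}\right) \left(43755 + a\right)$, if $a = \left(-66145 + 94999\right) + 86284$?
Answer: $-46466192241 + 317786 i \sqrt{149} \approx -4.6466 \cdot 10^{10} + 3.8791 \cdot 10^{6} i$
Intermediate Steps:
$X{\left(h,g \right)} = \sqrt{-110 + h}$
$a = 115138$ ($a = 28854 + 86284 = 115138$)
$\left(-292437 + X{\left(-486,-650 \right)}\right) \left(43755 + a\right) = \left(-292437 + \sqrt{-110 - 486}\right) \left(43755 + 115138\right) = \left(-292437 + \sqrt{-596}\right) 158893 = \left(-292437 + 2 i \sqrt{149}\right) 158893 = -46466192241 + 317786 i \sqrt{149}$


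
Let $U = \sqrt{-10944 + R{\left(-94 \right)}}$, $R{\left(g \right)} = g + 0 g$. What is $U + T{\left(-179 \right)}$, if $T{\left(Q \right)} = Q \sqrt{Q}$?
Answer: $i \left(\sqrt{11038} - 179 \sqrt{179}\right) \approx - 2289.8 i$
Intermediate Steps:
$T{\left(Q \right)} = Q^{\frac{3}{2}}$
$R{\left(g \right)} = g$ ($R{\left(g \right)} = g + 0 = g$)
$U = i \sqrt{11038}$ ($U = \sqrt{-10944 - 94} = \sqrt{-11038} = i \sqrt{11038} \approx 105.06 i$)
$U + T{\left(-179 \right)} = i \sqrt{11038} + \left(-179\right)^{\frac{3}{2}} = i \sqrt{11038} - 179 i \sqrt{179}$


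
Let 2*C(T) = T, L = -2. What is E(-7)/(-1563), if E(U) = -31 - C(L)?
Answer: 10/521 ≈ 0.019194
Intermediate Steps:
C(T) = T/2
E(U) = -30 (E(U) = -31 - (-2)/2 = -31 - 1*(-1) = -31 + 1 = -30)
E(-7)/(-1563) = -30/(-1563) = -30*(-1/1563) = 10/521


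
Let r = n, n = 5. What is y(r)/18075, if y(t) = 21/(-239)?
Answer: -7/1439975 ≈ -4.8612e-6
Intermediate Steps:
r = 5
y(t) = -21/239 (y(t) = 21*(-1/239) = -21/239)
y(r)/18075 = -21/239/18075 = -21/239*1/18075 = -7/1439975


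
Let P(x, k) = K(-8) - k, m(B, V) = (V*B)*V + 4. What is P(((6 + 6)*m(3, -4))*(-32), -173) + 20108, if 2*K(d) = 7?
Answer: 40569/2 ≈ 20285.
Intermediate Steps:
K(d) = 7/2 (K(d) = (½)*7 = 7/2)
m(B, V) = 4 + B*V² (m(B, V) = (B*V)*V + 4 = B*V² + 4 = 4 + B*V²)
P(x, k) = 7/2 - k
P(((6 + 6)*m(3, -4))*(-32), -173) + 20108 = (7/2 - 1*(-173)) + 20108 = (7/2 + 173) + 20108 = 353/2 + 20108 = 40569/2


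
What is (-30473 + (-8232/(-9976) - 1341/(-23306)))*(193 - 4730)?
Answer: 93440929613915/675874 ≈ 1.3825e+8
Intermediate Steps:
(-30473 + (-8232/(-9976) - 1341/(-23306)))*(193 - 4730) = (-30473 + (-8232*(-1/9976) - 1341*(-1/23306)))*(-4537) = (-30473 + (1029/1247 + 1341/23306))*(-4537) = (-30473 + 596607/675874)*(-4537) = -20595311795/675874*(-4537) = 93440929613915/675874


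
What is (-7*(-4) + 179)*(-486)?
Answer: -100602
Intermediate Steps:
(-7*(-4) + 179)*(-486) = (28 + 179)*(-486) = 207*(-486) = -100602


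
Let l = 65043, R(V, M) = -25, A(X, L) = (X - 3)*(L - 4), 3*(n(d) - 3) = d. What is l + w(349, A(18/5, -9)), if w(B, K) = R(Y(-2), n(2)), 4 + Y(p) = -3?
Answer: 65018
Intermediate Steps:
n(d) = 3 + d/3
A(X, L) = (-4 + L)*(-3 + X) (A(X, L) = (-3 + X)*(-4 + L) = (-4 + L)*(-3 + X))
Y(p) = -7 (Y(p) = -4 - 3 = -7)
w(B, K) = -25
l + w(349, A(18/5, -9)) = 65043 - 25 = 65018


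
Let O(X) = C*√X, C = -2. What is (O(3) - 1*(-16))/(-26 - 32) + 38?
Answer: 1094/29 + √3/29 ≈ 37.784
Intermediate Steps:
O(X) = -2*√X
(O(3) - 1*(-16))/(-26 - 32) + 38 = (-2*√3 - 1*(-16))/(-26 - 32) + 38 = (-2*√3 + 16)/(-58) + 38 = -(16 - 2*√3)/58 + 38 = (-8/29 + √3/29) + 38 = 1094/29 + √3/29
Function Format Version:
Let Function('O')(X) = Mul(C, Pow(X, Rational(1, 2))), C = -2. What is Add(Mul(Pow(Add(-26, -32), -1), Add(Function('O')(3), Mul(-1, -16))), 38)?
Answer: Add(Rational(1094, 29), Mul(Rational(1, 29), Pow(3, Rational(1, 2)))) ≈ 37.784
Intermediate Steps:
Function('O')(X) = Mul(-2, Pow(X, Rational(1, 2)))
Add(Mul(Pow(Add(-26, -32), -1), Add(Function('O')(3), Mul(-1, -16))), 38) = Add(Mul(Pow(Add(-26, -32), -1), Add(Mul(-2, Pow(3, Rational(1, 2))), Mul(-1, -16))), 38) = Add(Mul(Pow(-58, -1), Add(Mul(-2, Pow(3, Rational(1, 2))), 16)), 38) = Add(Mul(Rational(-1, 58), Add(16, Mul(-2, Pow(3, Rational(1, 2))))), 38) = Add(Add(Rational(-8, 29), Mul(Rational(1, 29), Pow(3, Rational(1, 2)))), 38) = Add(Rational(1094, 29), Mul(Rational(1, 29), Pow(3, Rational(1, 2))))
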